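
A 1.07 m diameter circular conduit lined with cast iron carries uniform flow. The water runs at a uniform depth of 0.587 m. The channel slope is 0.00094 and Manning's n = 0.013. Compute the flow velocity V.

For a circular section of diameter D = 1.07 m at depth y = 0.587 m, the central angle is θ = 2 arccos(1 − 2y/D) = 3.336 rad. Then A = (D²/8)(θ − sin θ) = 0.5052 m² and P = Dθ/2 = 1.785 m.
Hydraulic radius R = A/P = 0.5052/1.785 = 0.283 m.
From Manning's equation, V = (1/n) R^(2/3) S^(1/2) = (1/0.013) × 0.283^(2/3) × 0.00094^(1/2) = 1.02 m/s.

V = 1.02 m/s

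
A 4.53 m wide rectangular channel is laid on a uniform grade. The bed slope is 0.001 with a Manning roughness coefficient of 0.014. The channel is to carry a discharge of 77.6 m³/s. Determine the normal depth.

Manning's equation rearranged: A R^(2/3) = nQ / (1·√S) = 0.014 × 77.6 / (√0.001) = 34.35.
Try y = 3.84 m: A R^(2/3) = 22.02 — short.
Try y = 6.1 m: A R^(2/3) = 38.61 — over.
Try y = 5.53 m: A R^(2/3) = 34.37 — matches.

y_n = 5.53 m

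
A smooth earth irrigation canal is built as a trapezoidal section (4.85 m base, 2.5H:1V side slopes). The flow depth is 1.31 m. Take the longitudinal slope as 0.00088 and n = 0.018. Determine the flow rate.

With bottom width b = 4.85 m and side slope z = 2.5: A = (b + zy)y = (4.85 + 2.5×1.31)×1.31 = 10.64 m²; P = b + 2y√(1+z²) = 4.85 + 2×1.31×2.693 = 11.9 m.
Hydraulic radius R = A/P = 10.64/11.9 = 0.8941 m.
Manning's equation: Q = (1/n) A R^(2/3) S^(1/2) = (1/0.018) × 10.64 × 0.8941^(2/3) × 0.00088^(1/2) = 16.3 m³/s.

Q = 16.3 m³/s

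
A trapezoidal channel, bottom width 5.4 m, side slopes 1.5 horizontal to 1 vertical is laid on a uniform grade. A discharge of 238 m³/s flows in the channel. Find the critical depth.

At critical depth, Q² T / (g A³) = 1, i.e. A³/T = Q²/g = 238²/9.81 = 5774.
Trying y = 4.65 m: A³/T = 9847 — high.
Trying y = 4.06 m: A³/T = 5775 — close enough.

y_c = 4.06 m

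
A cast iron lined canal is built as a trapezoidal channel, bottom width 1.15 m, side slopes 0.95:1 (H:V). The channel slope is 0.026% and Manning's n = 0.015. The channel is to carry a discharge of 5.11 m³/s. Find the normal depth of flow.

y_n = 1.83 m

Manning's equation rearranged: A R^(2/3) = nQ / (1·√S) = 0.015 × 5.11 / (√0.00026) = 4.754.
Trying y = 2.31 m: A R^(2/3) = 7.864 — too large.
Trying y = 1.39 m: A R^(2/3) = 2.679 — too small.
Trying y = 1.83 m: A R^(2/3) = 4.754 — ≈ 4.754.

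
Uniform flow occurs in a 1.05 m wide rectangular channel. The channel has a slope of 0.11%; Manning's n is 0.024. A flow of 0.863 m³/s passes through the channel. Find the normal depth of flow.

Manning's equation rearranged: A R^(2/3) = nQ / (1·√S) = 0.024 × 0.863 / (√0.0011) = 0.6245.
Try y = 1.37 m: A R^(2/3) = 0.7541 — over.
Try y = 1.17 m: A R^(2/3) = 0.6244 — close enough.

y_n = 1.17 m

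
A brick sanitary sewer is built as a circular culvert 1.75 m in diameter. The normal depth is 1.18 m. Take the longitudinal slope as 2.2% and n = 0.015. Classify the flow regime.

supercritical

For a circular section of diameter D = 1.75 m at depth y = 1.18 m, the central angle is θ = 2 arccos(1 − 2y/D) = 3.854 rad. Then A = (D²/8)(θ − sin θ) = 1.725 m² and P = Dθ/2 = 3.372 m.
Hydraulic radius R = A/P = 1.725/3.372 = 0.5117 m.
V = (1/n) R^(2/3) √S = (1/0.015) × 0.5117^(2/3) × √0.022 = 6.326 m/s. Hydraulic depth D_h = A/T = 1.725/1.64 = 1.052 m.
Froude number Fr = V/√(g·D_h) = 6.326/√(9.81×1.052) = 1.97, which is greater than 1, so the flow is supercritical.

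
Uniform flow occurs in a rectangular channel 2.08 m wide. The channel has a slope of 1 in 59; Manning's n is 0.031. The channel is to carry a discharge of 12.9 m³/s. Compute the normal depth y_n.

y_n = 1.92 m

Manning's equation rearranged: A R^(2/3) = nQ / (1·√S) = 0.031 × 12.9 / (√0.01695) = 3.072.
Try y = 2.1 m: A R^(2/3) = 3.429 — over.
Try y = 1.43 m: A R^(2/3) = 2.121 — short.
Try y = 1.92 m: A R^(2/3) = 3.072 — close enough.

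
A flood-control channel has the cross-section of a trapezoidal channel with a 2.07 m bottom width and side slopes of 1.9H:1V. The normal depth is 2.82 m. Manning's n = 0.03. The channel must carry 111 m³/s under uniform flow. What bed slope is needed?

With bottom width b = 2.07 m and side slope z = 1.9: A = (b + zy)y = (2.07 + 1.9×2.82)×2.82 = 20.95 m²; P = b + 2y√(1+z²) = 2.07 + 2×2.82×2.147 = 14.18 m.
Hydraulic radius R = A/P = 20.95/14.18 = 1.477 m.
From Manning's equation, S = [nQ / (1 A R^(2/3))]² = [0.03 × 111 / (1 × 20.95 × 1.477^(2/3))]² = 0.015.

S = 0.015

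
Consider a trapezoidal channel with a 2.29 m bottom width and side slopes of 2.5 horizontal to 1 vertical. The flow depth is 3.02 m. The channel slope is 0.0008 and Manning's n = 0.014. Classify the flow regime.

With bottom width b = 2.29 m and side slope z = 2.5: A = (b + zy)y = (2.29 + 2.5×3.02)×3.02 = 29.72 m²; P = b + 2y√(1+z²) = 2.29 + 2×3.02×2.693 = 18.55 m.
Hydraulic radius R = A/P = 29.72/18.55 = 1.602 m.
V = (1/n) R^(2/3) √S = (1/0.014) × 1.602^(2/3) × √0.0008 = 2.766 m/s. Hydraulic depth D_h = A/T = 29.72/17.39 = 1.709 m.
Froude number Fr = V/√(g·D_h) = 2.766/√(9.81×1.709) = 0.675, which is less than 1, so the flow is subcritical.

subcritical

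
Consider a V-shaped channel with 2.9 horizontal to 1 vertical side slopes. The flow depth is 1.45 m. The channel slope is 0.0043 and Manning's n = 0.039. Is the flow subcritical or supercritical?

subcritical

For a triangular section with side slope z = 2.9: A = zy² = 2.9×1.45² = 6.097 m²; P = 2y√(1+z²) = 2×1.45×3.068 = 8.896 m.
Hydraulic radius R = A/P = 6.097/8.896 = 0.6854 m.
V = (1/n) R^(2/3) √S = (1/0.039) × 0.6854^(2/3) × √0.0043 = 1.307 m/s. Hydraulic depth D_h = A/T = 6.097/8.41 = 0.725 m.
Froude number Fr = V/√(g·D_h) = 1.307/√(9.81×0.725) = 0.49, which is less than 1, so the flow is subcritical.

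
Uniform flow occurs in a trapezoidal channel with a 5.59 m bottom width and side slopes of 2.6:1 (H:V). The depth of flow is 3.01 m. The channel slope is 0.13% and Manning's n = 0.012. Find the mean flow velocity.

V = 4.46 m/s

With bottom width b = 5.59 m and side slope z = 2.6: A = (b + zy)y = (5.59 + 2.6×3.01)×3.01 = 40.38 m²; P = b + 2y√(1+z²) = 5.59 + 2×3.01×2.786 = 22.36 m.
Hydraulic radius R = A/P = 40.38/22.36 = 1.806 m.
From Manning's equation, V = (1/n) R^(2/3) S^(1/2) = (1/0.012) × 1.806^(2/3) × 0.0013^(1/2) = 4.46 m/s.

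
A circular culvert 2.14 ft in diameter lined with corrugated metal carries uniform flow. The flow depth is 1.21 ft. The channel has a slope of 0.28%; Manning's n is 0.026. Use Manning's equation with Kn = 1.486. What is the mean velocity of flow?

For a circular section of diameter D = 2.14 ft at depth y = 1.21 ft, the central angle is θ = 2 arccos(1 − 2y/D) = 3.404 rad. Then A = (D²/8)(θ − sin θ) = 2.097 ft² and P = Dθ/2 = 3.642 ft.
Hydraulic radius R = A/P = 2.097/3.642 = 0.5758 ft.
From Manning's equation, V = (1.486/n) R^(2/3) S^(1/2) = (1.486/0.026) × 0.5758^(2/3) × 0.0028^(1/2) = 2.09 ft/s.

V = 2.09 ft/s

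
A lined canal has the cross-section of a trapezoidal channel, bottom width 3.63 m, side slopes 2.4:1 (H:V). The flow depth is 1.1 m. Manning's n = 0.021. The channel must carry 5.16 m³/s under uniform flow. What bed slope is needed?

S = 0.00037

With bottom width b = 3.63 m and side slope z = 2.4: A = (b + zy)y = (3.63 + 2.4×1.1)×1.1 = 6.897 m²; P = b + 2y√(1+z²) = 3.63 + 2×1.1×2.6 = 9.35 m.
Hydraulic radius R = A/P = 6.897/9.35 = 0.7376 m.
From Manning's equation, S = [nQ / (1 A R^(2/3))]² = [0.021 × 5.16 / (1 × 6.897 × 0.7376^(2/3))]² = 0.00037.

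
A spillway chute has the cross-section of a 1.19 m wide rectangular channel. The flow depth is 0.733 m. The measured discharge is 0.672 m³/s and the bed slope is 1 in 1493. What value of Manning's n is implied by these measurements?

Flow area A = b·y = 1.19 × 0.733 = 0.8723 m². Wetted perimeter P = b + 2y = 1.19 + 2×0.733 = 2.656 m.
Hydraulic radius R = A/P = 0.8723/2.656 = 0.3284 m.
Rearranging Manning's equation: n = (1/Q) A R^(2/3) S^(1/2) = (1/0.672) × 0.8723 × 0.3284^(2/3) × √0.0006698 = 0.016.

n = 0.016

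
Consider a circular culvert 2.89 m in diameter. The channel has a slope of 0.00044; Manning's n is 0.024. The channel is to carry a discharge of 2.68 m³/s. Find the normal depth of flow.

y_n = 1.58 m

Manning's equation rearranged: A R^(2/3) = nQ / (1·√S) = 0.024 × 2.68 / (√0.00044) = 3.066.
At y = 1.93 m: A R^(2/3) = 4.15 — over.
At y = 1.58 m: A R^(2/3) = 3.064 — matches.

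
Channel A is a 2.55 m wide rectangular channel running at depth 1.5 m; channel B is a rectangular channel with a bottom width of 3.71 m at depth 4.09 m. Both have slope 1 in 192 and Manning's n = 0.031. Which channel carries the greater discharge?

Channel A: Flow area A = b·y = 2.55 × 1.5 = 3.825 m². Wetted perimeter P = b + 2y = 2.55 + 2×1.5 = 5.55 m. Hydraulic radius R = A/P = 3.825/5.55 = 0.6892 m. Q_A = (1/0.031)·3.825·0.6892^(2/3)·√0.005208 = 6.948 m³/s.
Channel B: Flow area A = b·y = 3.71 × 4.09 = 15.17 m². Wetted perimeter P = b + 2y = 3.71 + 2×4.09 = 11.89 m. Hydraulic radius R = A/P = 15.17/11.89 = 1.276 m. Q_B = (1/0.031)·15.17·1.276^(2/3)·√0.005208 = 41.56 m³/s.
Q_A = 6.948 m³/s vs Q_B = 41.56 m³/s, so channel B carries more.

channel B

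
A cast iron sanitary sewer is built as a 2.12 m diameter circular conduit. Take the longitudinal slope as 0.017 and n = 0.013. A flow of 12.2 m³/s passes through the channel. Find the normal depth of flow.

y_n = 1.09 m

Manning's equation rearranged: A R^(2/3) = nQ / (1·√S) = 0.013 × 12.2 / (√0.017) = 1.216.
Try y = 1.34 m: A R^(2/3) = 1.679 — over.
Try y = 1.09 m: A R^(2/3) = 1.212 — matches.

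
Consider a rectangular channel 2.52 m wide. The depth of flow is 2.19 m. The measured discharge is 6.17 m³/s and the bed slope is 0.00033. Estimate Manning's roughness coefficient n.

n = 0.014

Flow area A = b·y = 2.52 × 2.19 = 5.519 m². Wetted perimeter P = b + 2y = 2.52 + 2×2.19 = 6.9 m.
Hydraulic radius R = A/P = 5.519/6.9 = 0.7998 m.
Rearranging Manning's equation: n = (1/Q) A R^(2/3) S^(1/2) = (1/6.17) × 5.519 × 0.7998^(2/3) × √0.00033 = 0.014.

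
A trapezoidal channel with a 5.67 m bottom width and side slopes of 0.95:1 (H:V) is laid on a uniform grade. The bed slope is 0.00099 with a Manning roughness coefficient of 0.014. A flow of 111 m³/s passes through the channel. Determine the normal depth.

Manning's equation rearranged: A R^(2/3) = nQ / (1·√S) = 0.014 × 111 / (√0.00099) = 49.39.
Trying y = 2.81 m: A R^(2/3) = 33.98 — too small.
Trying y = 4.35 m: A R^(2/3) = 76.72 — too large.
Trying y = 3.44 m: A R^(2/3) = 49.26 — ≈ 49.39.

y_n = 3.44 m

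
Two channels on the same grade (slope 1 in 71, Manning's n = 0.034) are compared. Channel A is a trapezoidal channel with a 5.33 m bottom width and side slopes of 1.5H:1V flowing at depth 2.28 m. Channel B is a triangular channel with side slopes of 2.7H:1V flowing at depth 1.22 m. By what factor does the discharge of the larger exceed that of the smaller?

9.32

Channel A: With bottom width b = 5.33 m and side slope z = 1.5: A = (b + zy)y = (5.33 + 1.5×2.28)×2.28 = 19.95 m²; P = b + 2y√(1+z²) = 5.33 + 2×2.28×1.803 = 13.55 m. Hydraulic radius R = A/P = 19.95/13.55 = 1.472 m. Q_A = (1/0.034)·19.95·1.472^(2/3)·√0.01408 = 90.12 m³/s.
Channel B: For a triangular section with side slope z = 2.7: A = zy² = 2.7×1.22² = 4.019 m²; P = 2y√(1+z²) = 2×1.22×2.879 = 7.025 m. Hydraulic radius R = A/P = 4.019/7.025 = 0.572 m. Q_B = (1/0.034)·4.019·0.572^(2/3)·√0.01408 = 9.666 m³/s.
The larger discharge is 90.12 m³/s and the smaller is 9.666 m³/s; the ratio is 9.32.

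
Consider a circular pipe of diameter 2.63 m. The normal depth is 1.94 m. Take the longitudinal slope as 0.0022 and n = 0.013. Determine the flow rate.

Q = 13.3 m³/s

For a circular section of diameter D = 2.63 m at depth y = 1.94 m, the central angle is θ = 2 arccos(1 − 2y/D) = 4.132 rad. Then A = (D²/8)(θ − sin θ) = 4.296 m² and P = Dθ/2 = 5.434 m.
Hydraulic radius R = A/P = 4.296/5.434 = 0.7906 m.
Manning's equation: Q = (1/n) A R^(2/3) S^(1/2) = (1/0.013) × 4.296 × 0.7906^(2/3) × 0.0022^(1/2) = 13.3 m³/s.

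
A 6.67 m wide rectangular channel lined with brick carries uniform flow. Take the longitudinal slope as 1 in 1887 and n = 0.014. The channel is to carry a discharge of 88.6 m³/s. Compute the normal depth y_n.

y_n = 5.07 m

Manning's equation rearranged: A R^(2/3) = nQ / (1·√S) = 0.014 × 88.6 / (√0.0005299) = 53.88.
Try y = 4.49 m: A R^(2/3) = 46.16 — low.
Try y = 5.58 m: A R^(2/3) = 60.79 — high.
Try y = 5.07 m: A R^(2/3) = 53.89 — matches.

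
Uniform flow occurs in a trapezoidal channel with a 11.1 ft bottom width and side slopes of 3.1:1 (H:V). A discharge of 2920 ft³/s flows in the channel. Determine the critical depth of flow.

y_c = 7.3 ft

At critical depth, Q² T / (g A³) = 1, i.e. A³/T = Q²/g = 2920²/32.2 = 264800.
Try y = 8.63 ft: A³/T = 539600 — over.
Try y = 5.66 ft: A³/T = 92270 — short.
Try y = 7.3 ft: A³/T = 264900 — matches.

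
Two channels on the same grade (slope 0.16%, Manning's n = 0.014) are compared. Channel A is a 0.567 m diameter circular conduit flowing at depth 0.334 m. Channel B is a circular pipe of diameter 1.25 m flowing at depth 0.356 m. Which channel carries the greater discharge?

Channel A: For a circular section of diameter D = 0.567 m at depth y = 0.334 m, the central angle is θ = 2 arccos(1 − 2y/D) = 3.5 rad. Then A = (D²/8)(θ − sin θ) = 0.1547 m² and P = Dθ/2 = 0.9922 m. Hydraulic radius R = A/P = 0.1547/0.9922 = 0.1559 m. Q_A = (1/0.014)·0.1547·0.1559^(2/3)·√0.0016 = 0.1281 m³/s.
Channel B: For a circular section of diameter D = 1.25 m at depth y = 0.356 m, the central angle is θ = 2 arccos(1 − 2y/D) = 2.252 rad. Then A = (D²/8)(θ − sin θ) = 0.288 m² and P = Dθ/2 = 1.407 m. Hydraulic radius R = A/P = 0.288/1.407 = 0.2047 m. Q_B = (1/0.014)·0.288·0.2047^(2/3)·√0.0016 = 0.2858 m³/s.
Q_A = 0.1281 m³/s vs Q_B = 0.2858 m³/s, so channel B carries more.

channel B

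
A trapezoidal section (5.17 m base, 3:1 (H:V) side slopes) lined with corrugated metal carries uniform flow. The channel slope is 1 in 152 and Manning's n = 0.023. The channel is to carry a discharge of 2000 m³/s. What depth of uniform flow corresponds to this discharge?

Manning's equation rearranged: A R^(2/3) = nQ / (1·√S) = 0.023 × 2000 / (√0.006579) = 567.1.
Try y = 5.62 m: A R^(2/3) = 259.9 — low.
Try y = 8.51 m: A R^(2/3) = 704.6 — high.
Try y = 7.78 m: A R^(2/3) = 566.3 — matches.

y_n = 7.78 m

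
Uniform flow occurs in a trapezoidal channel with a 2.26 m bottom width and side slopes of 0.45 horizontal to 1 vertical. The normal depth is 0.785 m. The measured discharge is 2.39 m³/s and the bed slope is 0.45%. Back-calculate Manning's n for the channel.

n = 0.037

With bottom width b = 2.26 m and side slope z = 0.45: A = (b + zy)y = (2.26 + 0.45×0.785)×0.785 = 2.051 m²; P = b + 2y√(1+z²) = 2.26 + 2×0.785×1.097 = 3.982 m.
Hydraulic radius R = A/P = 2.051/3.982 = 0.5152 m.
Rearranging Manning's equation: n = (1/Q) A R^(2/3) S^(1/2) = (1/2.39) × 2.051 × 0.5152^(2/3) × √0.0045 = 0.037.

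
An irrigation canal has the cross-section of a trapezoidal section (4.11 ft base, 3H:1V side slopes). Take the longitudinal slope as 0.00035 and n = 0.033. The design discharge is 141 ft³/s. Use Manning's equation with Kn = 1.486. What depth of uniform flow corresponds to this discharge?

Manning's equation rearranged: A R^(2/3) = nQ / (1.486·√S) = 0.033 × 141 / (1.486 × √0.00035) = 167.4.
Trying y = 3.98 ft: A R^(2/3) = 107.4 — short.
Trying y = 5.6 ft: A R^(2/3) = 241.5 — over.
Trying y = 4.8 ft: A R^(2/3) = 167 — close enough.

y_n = 4.8 ft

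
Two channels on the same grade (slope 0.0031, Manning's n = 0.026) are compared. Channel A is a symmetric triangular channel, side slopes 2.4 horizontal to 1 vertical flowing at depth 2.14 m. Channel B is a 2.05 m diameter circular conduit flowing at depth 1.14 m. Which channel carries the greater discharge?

channel A

Channel A: For a triangular section with side slope z = 2.4: A = zy² = 2.4×2.14² = 10.99 m²; P = 2y√(1+z²) = 2×2.14×2.6 = 11.13 m. Hydraulic radius R = A/P = 10.99/11.13 = 0.9877 m. Q_A = (1/0.026)·10.99·0.9877^(2/3)·√0.0031 = 23.34 m³/s.
Channel B: For a circular section of diameter D = 2.05 m at depth y = 1.14 m, the central angle is θ = 2 arccos(1 − 2y/D) = 3.366 rad. Then A = (D²/8)(θ − sin θ) = 1.886 m² and P = Dθ/2 = 3.451 m. Hydraulic radius R = A/P = 1.886/3.451 = 0.5464 m. Q_B = (1/0.026)·1.886·0.5464^(2/3)·√0.0031 = 2.699 m³/s.
Q_A = 23.34 m³/s vs Q_B = 2.699 m³/s, so channel A carries more.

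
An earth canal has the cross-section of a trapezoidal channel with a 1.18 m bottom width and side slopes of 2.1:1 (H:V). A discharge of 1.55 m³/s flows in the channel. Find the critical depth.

y_c = 0.432 m

At critical depth, Q² T / (g A³) = 1, i.e. A³/T = Q²/g = 1.55²/9.81 = 0.2449.
Trying y = 0.521 m: A³/T = 0.4938 — high.
Trying y = 0.372 m: A³/T = 0.1416 — low.
Trying y = 0.432 m: A³/T = 0.2448 — ≈ 0.2449.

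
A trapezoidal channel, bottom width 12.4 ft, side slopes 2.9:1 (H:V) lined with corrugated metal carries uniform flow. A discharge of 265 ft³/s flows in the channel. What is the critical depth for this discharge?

At critical depth, Q² T / (g A³) = 1, i.e. A³/T = Q²/g = 265²/32.2 = 2181.
Try y = 2.43 ft: A³/T = 3983 — too large.
Try y = 2.05 ft: A³/T = 2190 — matches.

y_c = 2.05 ft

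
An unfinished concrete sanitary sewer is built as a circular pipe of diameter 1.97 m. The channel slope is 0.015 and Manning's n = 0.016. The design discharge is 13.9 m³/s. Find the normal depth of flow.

Manning's equation rearranged: A R^(2/3) = nQ / (1·√S) = 0.016 × 13.9 / (√0.015) = 1.816.
Trying y = 1.13 m: A R^(2/3) = 1.191 — low.
Trying y = 1.83 m: A R^(2/3) = 2.044 — high.
Trying y = 1.54 m: A R^(2/3) = 1.815 — close enough.

y_n = 1.54 m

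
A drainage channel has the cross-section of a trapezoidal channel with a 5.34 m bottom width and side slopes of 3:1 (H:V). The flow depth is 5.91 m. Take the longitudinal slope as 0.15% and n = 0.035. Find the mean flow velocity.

With bottom width b = 5.34 m and side slope z = 3: A = (b + zy)y = (5.34 + 3×5.91)×5.91 = 136.3 m²; P = b + 2y√(1+z²) = 5.34 + 2×5.91×3.162 = 42.72 m.
Hydraulic radius R = A/P = 136.3/42.72 = 3.192 m.
From Manning's equation, V = (1/n) R^(2/3) S^(1/2) = (1/0.035) × 3.192^(2/3) × 0.0015^(1/2) = 2.4 m/s.

V = 2.4 m/s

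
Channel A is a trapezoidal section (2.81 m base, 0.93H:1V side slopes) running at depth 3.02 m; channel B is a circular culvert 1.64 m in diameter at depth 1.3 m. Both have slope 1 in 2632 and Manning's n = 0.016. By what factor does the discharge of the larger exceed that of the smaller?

Channel A: With bottom width b = 2.81 m and side slope z = 0.93: A = (b + zy)y = (2.81 + 0.93×3.02)×3.02 = 16.97 m²; P = b + 2y√(1+z²) = 2.81 + 2×3.02×1.366 = 11.06 m. Hydraulic radius R = A/P = 16.97/11.06 = 1.534 m. Q_A = (1/0.016)·16.97·1.534^(2/3)·√0.0003799 = 27.5 m³/s.
Channel B: For a circular section of diameter D = 1.64 m at depth y = 1.3 m, the central angle is θ = 2 arccos(1 − 2y/D) = 4.392 rad. Then A = (D²/8)(θ − sin θ) = 1.796 m² and P = Dθ/2 = 3.602 m. Hydraulic radius R = A/P = 1.796/3.602 = 0.4986 m. Q_B = (1/0.016)·1.796·0.4986^(2/3)·√0.0003799 = 1.376 m³/s.
The larger discharge is 27.5 m³/s and the smaller is 1.376 m³/s; the ratio is 20.

20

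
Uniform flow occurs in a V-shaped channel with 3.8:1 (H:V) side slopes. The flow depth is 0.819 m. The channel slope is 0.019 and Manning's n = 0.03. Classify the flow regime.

For a triangular section with side slope z = 3.8: A = zy² = 3.8×0.819² = 2.549 m²; P = 2y√(1+z²) = 2×0.819×3.929 = 6.436 m.
Hydraulic radius R = A/P = 2.549/6.436 = 0.396 m.
V = (1/n) R^(2/3) √S = (1/0.03) × 0.396^(2/3) × √0.019 = 2.478 m/s. Hydraulic depth D_h = A/T = 2.549/6.224 = 0.4095 m.
Froude number Fr = V/√(g·D_h) = 2.478/√(9.81×0.4095) = 1.24, which is greater than 1, so the flow is supercritical.

supercritical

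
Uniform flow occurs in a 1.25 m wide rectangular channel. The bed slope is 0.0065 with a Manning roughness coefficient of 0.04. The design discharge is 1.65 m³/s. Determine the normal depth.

y_n = 1.19 m

Manning's equation rearranged: A R^(2/3) = nQ / (1·√S) = 0.04 × 1.65 / (√0.0065) = 0.8186.
Trying y = 1.03 m: A R^(2/3) = 0.6861 — low.
Trying y = 1.19 m: A R^(2/3) = 0.8206 — ≈ 0.8186.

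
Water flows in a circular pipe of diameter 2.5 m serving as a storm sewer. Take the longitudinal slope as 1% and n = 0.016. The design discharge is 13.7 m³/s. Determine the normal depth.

Manning's equation rearranged: A R^(2/3) = nQ / (1·√S) = 0.016 × 13.7 / (√0.01) = 2.192.
Trying y = 1.22 m: A R^(2/3) = 1.721 — too small.
Trying y = 1.71 m: A R^(2/3) = 2.913 — too large.
Trying y = 1.41 m: A R^(2/3) = 2.188 — close enough.

y_n = 1.41 m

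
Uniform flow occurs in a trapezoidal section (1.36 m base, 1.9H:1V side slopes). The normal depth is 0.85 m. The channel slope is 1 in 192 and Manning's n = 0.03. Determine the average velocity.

With bottom width b = 1.36 m and side slope z = 1.9: A = (b + zy)y = (1.36 + 1.9×0.85)×0.85 = 2.529 m²; P = b + 2y√(1+z²) = 1.36 + 2×0.85×2.147 = 5.01 m.
Hydraulic radius R = A/P = 2.529/5.01 = 0.5047 m.
From Manning's equation, V = (1/n) R^(2/3) S^(1/2) = (1/0.03) × 0.5047^(2/3) × 0.005208^(1/2) = 1.53 m/s.

V = 1.53 m/s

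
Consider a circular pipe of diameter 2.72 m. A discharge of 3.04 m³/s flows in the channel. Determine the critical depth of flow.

At critical depth, Q² T / (g A³) = 1, i.e. A³/T = Q²/g = 3.04²/9.81 = 0.9421.
Trying y = 0.833 m: A³/T = 1.369 — too large.
Trying y = 0.756 m: A³/T = 0.9399 — close enough.

y_c = 0.756 m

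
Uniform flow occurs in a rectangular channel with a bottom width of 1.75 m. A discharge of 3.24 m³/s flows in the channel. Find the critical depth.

y_c = 0.704 m

For a rectangular channel, critical depth y_c = (q²/g)^(1/3) where q = Q/b = 3.24/1.75 = 1.851 m²/s.
So y_c = (1.851²/9.81)^(1/3) = 0.704 m.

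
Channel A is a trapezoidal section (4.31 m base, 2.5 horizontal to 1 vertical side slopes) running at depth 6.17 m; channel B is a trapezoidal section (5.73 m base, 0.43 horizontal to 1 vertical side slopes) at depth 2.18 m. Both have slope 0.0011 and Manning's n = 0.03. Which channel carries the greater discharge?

channel A

Channel A: With bottom width b = 4.31 m and side slope z = 2.5: A = (b + zy)y = (4.31 + 2.5×6.17)×6.17 = 121.8 m²; P = b + 2y√(1+z²) = 4.31 + 2×6.17×2.693 = 37.54 m. Hydraulic radius R = A/P = 121.8/37.54 = 3.244 m. Q_A = (1/0.03)·121.8·3.244^(2/3)·√0.0011 = 295 m³/s.
Channel B: With bottom width b = 5.73 m and side slope z = 0.43: A = (b + zy)y = (5.73 + 0.43×2.18)×2.18 = 14.53 m²; P = b + 2y√(1+z²) = 5.73 + 2×2.18×1.089 = 10.48 m. Hydraulic radius R = A/P = 14.53/10.48 = 1.387 m. Q_B = (1/0.03)·14.53·1.387^(2/3)·√0.0011 = 19.99 m³/s.
Q_A = 295 m³/s vs Q_B = 19.99 m³/s, so channel A carries more.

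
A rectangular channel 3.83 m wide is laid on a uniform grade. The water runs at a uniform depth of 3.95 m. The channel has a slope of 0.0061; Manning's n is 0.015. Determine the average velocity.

V = 6.17 m/s

Flow area A = b·y = 3.83 × 3.95 = 15.13 m². Wetted perimeter P = b + 2y = 3.83 + 2×3.95 = 11.73 m.
Hydraulic radius R = A/P = 15.13/11.73 = 1.29 m.
From Manning's equation, V = (1/n) R^(2/3) S^(1/2) = (1/0.015) × 1.29^(2/3) × 0.0061^(1/2) = 6.17 m/s.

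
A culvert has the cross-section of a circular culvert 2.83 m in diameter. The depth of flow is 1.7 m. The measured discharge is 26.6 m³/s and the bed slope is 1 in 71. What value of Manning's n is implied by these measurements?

For a circular section of diameter D = 2.83 m at depth y = 1.7 m, the central angle is θ = 2 arccos(1 − 2y/D) = 3.547 rad. Then A = (D²/8)(θ − sin θ) = 3.946 m² and P = Dθ/2 = 5.019 m.
Hydraulic radius R = A/P = 3.946/5.019 = 0.7862 m.
Rearranging Manning's equation: n = (1/Q) A R^(2/3) S^(1/2) = (1/26.6) × 3.946 × 0.7862^(2/3) × √0.01408 = 0.015.

n = 0.015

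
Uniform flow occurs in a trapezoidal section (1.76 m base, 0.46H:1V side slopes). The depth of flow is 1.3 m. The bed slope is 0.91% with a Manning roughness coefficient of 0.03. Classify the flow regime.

With bottom width b = 1.76 m and side slope z = 0.46: A = (b + zy)y = (1.76 + 0.46×1.3)×1.3 = 3.065 m²; P = b + 2y√(1+z²) = 1.76 + 2×1.3×1.101 = 4.622 m.
Hydraulic radius R = A/P = 3.065/4.622 = 0.6632 m.
V = (1/n) R^(2/3) √S = (1/0.03) × 0.6632^(2/3) × √0.0091 = 2.418 m/s. Hydraulic depth D_h = A/T = 3.065/2.956 = 1.037 m.
Froude number Fr = V/√(g·D_h) = 2.418/√(9.81×1.037) = 0.758, which is less than 1, so the flow is subcritical.

subcritical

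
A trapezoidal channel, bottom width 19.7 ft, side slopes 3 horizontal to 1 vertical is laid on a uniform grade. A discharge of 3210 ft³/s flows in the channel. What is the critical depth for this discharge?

y_c = 6.72 ft

At critical depth, Q² T / (g A³) = 1, i.e. A³/T = Q²/g = 3210²/32.2 = 320000.
Try y = 5.65 ft: A³/T = 165700 — low.
Try y = 7.89 ft: A³/T = 597700 — high.
Try y = 6.72 ft: A³/T = 320200 — matches.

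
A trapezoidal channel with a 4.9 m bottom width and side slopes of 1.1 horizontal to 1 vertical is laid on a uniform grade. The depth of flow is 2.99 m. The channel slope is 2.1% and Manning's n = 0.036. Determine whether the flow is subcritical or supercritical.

With bottom width b = 4.9 m and side slope z = 1.1: A = (b + zy)y = (4.9 + 1.1×2.99)×2.99 = 24.49 m²; P = b + 2y√(1+z²) = 4.9 + 2×2.99×1.487 = 13.79 m.
Hydraulic radius R = A/P = 24.49/13.79 = 1.776 m.
V = (1/n) R^(2/3) √S = (1/0.036) × 1.776^(2/3) × √0.021 = 5.902 m/s. Hydraulic depth D_h = A/T = 24.49/11.48 = 2.133 m.
Froude number Fr = V/√(g·D_h) = 5.902/√(9.81×2.133) = 1.29, which is greater than 1, so the flow is supercritical.

supercritical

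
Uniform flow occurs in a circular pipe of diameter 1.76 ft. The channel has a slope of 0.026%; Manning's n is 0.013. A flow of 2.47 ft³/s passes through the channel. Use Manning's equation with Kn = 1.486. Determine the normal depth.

Manning's equation rearranged: A R^(2/3) = nQ / (1.486·√S) = 0.013 × 2.47 / (1.486 × √0.00026) = 1.34.
At y = 1.64 ft: A R^(2/3) = 1.514 — over.
At y = 0.935 ft: A R^(2/3) = 0.7789 — short.
At y = 1.37 ft: A R^(2/3) = 1.338 — close enough.

y_n = 1.37 ft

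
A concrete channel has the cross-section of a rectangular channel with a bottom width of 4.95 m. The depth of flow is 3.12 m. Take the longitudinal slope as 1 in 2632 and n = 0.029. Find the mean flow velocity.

Flow area A = b·y = 4.95 × 3.12 = 15.44 m². Wetted perimeter P = b + 2y = 4.95 + 2×3.12 = 11.19 m.
Hydraulic radius R = A/P = 15.44/11.19 = 1.38 m.
From Manning's equation, V = (1/n) R^(2/3) S^(1/2) = (1/0.029) × 1.38^(2/3) × 0.0003799^(1/2) = 0.833 m/s.

V = 0.833 m/s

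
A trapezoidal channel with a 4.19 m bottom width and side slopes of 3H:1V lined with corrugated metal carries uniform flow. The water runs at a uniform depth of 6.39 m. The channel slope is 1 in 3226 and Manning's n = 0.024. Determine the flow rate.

With bottom width b = 4.19 m and side slope z = 3: A = (b + zy)y = (4.19 + 3×6.39)×6.39 = 149.3 m²; P = b + 2y√(1+z²) = 4.19 + 2×6.39×3.162 = 44.6 m.
Hydraulic radius R = A/P = 149.3/44.6 = 3.347 m.
Manning's equation: Q = (1/n) A R^(2/3) S^(1/2) = (1/0.024) × 149.3 × 3.347^(2/3) × 0.00031^(1/2) = 245 m³/s.

Q = 245 m³/s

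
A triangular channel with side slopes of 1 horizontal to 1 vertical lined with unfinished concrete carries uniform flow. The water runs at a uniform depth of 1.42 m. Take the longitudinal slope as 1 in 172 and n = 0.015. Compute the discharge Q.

Q = 6.47 m³/s

For a triangular section with side slope z = 1: A = zy² = 1×1.42² = 2.016 m²; P = 2y√(1+z²) = 2×1.42×1.414 = 4.016 m.
Hydraulic radius R = A/P = 2.016/4.016 = 0.502 m.
Manning's equation: Q = (1/n) A R^(2/3) S^(1/2) = (1/0.015) × 2.016 × 0.502^(2/3) × 0.005814^(1/2) = 6.47 m³/s.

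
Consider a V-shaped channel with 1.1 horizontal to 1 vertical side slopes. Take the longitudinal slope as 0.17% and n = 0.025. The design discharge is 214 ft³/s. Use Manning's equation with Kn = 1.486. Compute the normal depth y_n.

y_n = 6.61 ft

Manning's equation rearranged: A R^(2/3) = nQ / (1.486·√S) = 0.025 × 214 / (1.486 × √0.0017) = 87.32.
Try y = 4.76 ft: A R^(2/3) = 36.35 — too small.
Try y = 6.61 ft: A R^(2/3) = 87.24 — ≈ 87.32.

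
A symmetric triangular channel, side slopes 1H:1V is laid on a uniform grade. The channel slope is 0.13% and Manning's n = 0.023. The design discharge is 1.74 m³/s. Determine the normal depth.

y_n = 1.35 m

Manning's equation rearranged: A R^(2/3) = nQ / (1·√S) = 0.023 × 1.74 / (√0.0013) = 1.11.
At y = 1.09 m: A R^(2/3) = 0.6292 — low.
At y = 1.55 m: A R^(2/3) = 1.609 — high.
At y = 1.35 m: A R^(2/3) = 1.113 — matches.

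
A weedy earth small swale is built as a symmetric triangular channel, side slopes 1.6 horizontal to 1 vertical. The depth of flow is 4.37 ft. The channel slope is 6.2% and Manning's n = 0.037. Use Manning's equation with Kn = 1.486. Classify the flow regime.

For a triangular section with side slope z = 1.6: A = zy² = 1.6×4.37² = 30.56 ft²; P = 2y√(1+z²) = 2×4.37×1.887 = 16.49 ft.
Hydraulic radius R = A/P = 30.56/16.49 = 1.853 ft.
V = (1.486/n) R^(2/3) √S = (1.486/0.037) × 1.853^(2/3) × √0.062 = 15.09 ft/s. Hydraulic depth D_h = A/T = 30.56/13.98 = 2.185 ft.
Froude number Fr = V/√(g·D_h) = 15.09/√(32.2×2.185) = 1.8, which is greater than 1, so the flow is supercritical.

supercritical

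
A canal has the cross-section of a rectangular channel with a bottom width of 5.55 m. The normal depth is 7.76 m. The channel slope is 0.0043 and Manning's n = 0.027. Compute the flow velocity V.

V = 3.91 m/s

Flow area A = b·y = 5.55 × 7.76 = 43.07 m². Wetted perimeter P = b + 2y = 5.55 + 2×7.76 = 21.07 m.
Hydraulic radius R = A/P = 43.07/21.07 = 2.044 m.
From Manning's equation, V = (1/n) R^(2/3) S^(1/2) = (1/0.027) × 2.044^(2/3) × 0.0043^(1/2) = 3.91 m/s.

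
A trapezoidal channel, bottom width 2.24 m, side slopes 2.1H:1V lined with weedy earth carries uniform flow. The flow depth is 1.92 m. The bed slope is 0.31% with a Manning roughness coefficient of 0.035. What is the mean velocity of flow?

With bottom width b = 2.24 m and side slope z = 2.1: A = (b + zy)y = (2.24 + 2.1×1.92)×1.92 = 12.04 m²; P = b + 2y√(1+z²) = 2.24 + 2×1.92×2.326 = 11.17 m.
Hydraulic radius R = A/P = 12.04/11.17 = 1.078 m.
From Manning's equation, V = (1/n) R^(2/3) S^(1/2) = (1/0.035) × 1.078^(2/3) × 0.0031^(1/2) = 1.67 m/s.

V = 1.67 m/s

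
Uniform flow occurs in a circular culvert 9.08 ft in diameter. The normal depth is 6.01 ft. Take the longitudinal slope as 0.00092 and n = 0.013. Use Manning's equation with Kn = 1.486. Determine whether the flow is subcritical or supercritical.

For a circular section of diameter D = 9.08 ft at depth y = 6.01 ft, the central angle is θ = 2 arccos(1 − 2y/D) = 3.801 rad. Then A = (D²/8)(θ − sin θ) = 45.49 ft² and P = Dθ/2 = 17.26 ft.
Hydraulic radius R = A/P = 45.49/17.26 = 2.636 ft.
V = (1.486/n) R^(2/3) √S = (1.486/0.013) × 2.636^(2/3) × √0.00092 = 6.616 ft/s. Hydraulic depth D_h = A/T = 45.49/8.591 = 5.295 ft.
Froude number Fr = V/√(g·D_h) = 6.616/√(32.2×5.295) = 0.507, which is less than 1, so the flow is subcritical.

subcritical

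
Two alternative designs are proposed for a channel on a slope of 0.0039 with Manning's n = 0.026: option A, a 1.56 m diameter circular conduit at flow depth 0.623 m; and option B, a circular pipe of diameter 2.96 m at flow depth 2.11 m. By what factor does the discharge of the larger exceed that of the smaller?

14.1

Channel A: For a circular section of diameter D = 1.56 m at depth y = 0.623 m, the central angle is θ = 2 arccos(1 − 2y/D) = 2.736 rad. Then A = (D²/8)(θ − sin θ) = 0.7124 m² and P = Dθ/2 = 2.134 m. Hydraulic radius R = A/P = 0.7124/2.134 = 0.3338 m. Q_A = (1/0.026)·0.7124·0.3338^(2/3)·√0.0039 = 0.8234 m³/s.
Channel B: For a circular section of diameter D = 2.96 m at depth y = 2.11 m, the central angle is θ = 2 arccos(1 − 2y/D) = 4.021 rad. Then A = (D²/8)(θ − sin θ) = 5.248 m² and P = Dθ/2 = 5.951 m. Hydraulic radius R = A/P = 5.248/5.951 = 0.8818 m. Q_B = (1/0.026)·5.248·0.8818^(2/3)·√0.0039 = 11.59 m³/s.
The larger discharge is 11.59 m³/s and the smaller is 0.8234 m³/s; the ratio is 14.1.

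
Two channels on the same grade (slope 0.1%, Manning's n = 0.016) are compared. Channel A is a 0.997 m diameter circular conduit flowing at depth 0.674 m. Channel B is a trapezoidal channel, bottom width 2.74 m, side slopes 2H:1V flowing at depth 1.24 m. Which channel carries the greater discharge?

channel B

Channel A: For a circular section of diameter D = 0.997 m at depth y = 0.674 m, the central angle is θ = 2 arccos(1 − 2y/D) = 3.861 rad. Then A = (D²/8)(θ − sin θ) = 0.5616 m² and P = Dθ/2 = 1.925 m. Hydraulic radius R = A/P = 0.5616/1.925 = 0.2918 m. Q_A = (1/0.016)·0.5616·0.2918^(2/3)·√0.001 = 0.4883 m³/s.
Channel B: With bottom width b = 2.74 m and side slope z = 2: A = (b + zy)y = (2.74 + 2×1.24)×1.24 = 6.473 m²; P = b + 2y√(1+z²) = 2.74 + 2×1.24×2.236 = 8.285 m. Hydraulic radius R = A/P = 6.473/8.285 = 0.7812 m. Q_B = (1/0.016)·6.473·0.7812^(2/3)·√0.001 = 10.85 m³/s.
Q_A = 0.4883 m³/s vs Q_B = 10.85 m³/s, so channel B carries more.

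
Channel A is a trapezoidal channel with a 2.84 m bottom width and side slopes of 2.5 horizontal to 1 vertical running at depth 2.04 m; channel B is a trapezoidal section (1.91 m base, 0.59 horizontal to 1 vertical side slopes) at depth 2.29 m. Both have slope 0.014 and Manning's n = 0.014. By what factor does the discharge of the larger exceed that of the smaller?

2.36

Channel A: With bottom width b = 2.84 m and side slope z = 2.5: A = (b + zy)y = (2.84 + 2.5×2.04)×2.04 = 16.2 m²; P = b + 2y√(1+z²) = 2.84 + 2×2.04×2.693 = 13.83 m. Hydraulic radius R = A/P = 16.2/13.83 = 1.172 m. Q_A = (1/0.014)·16.2·1.172^(2/3)·√0.014 = 152.1 m³/s.
Channel B: With bottom width b = 1.91 m and side slope z = 0.59: A = (b + zy)y = (1.91 + 0.59×2.29)×2.29 = 7.468 m²; P = b + 2y√(1+z²) = 1.91 + 2×2.29×1.161 = 7.228 m. Hydraulic radius R = A/P = 7.468/7.228 = 1.033 m. Q_B = (1/0.014)·7.468·1.033^(2/3)·√0.014 = 64.51 m³/s.
The larger discharge is 152.1 m³/s and the smaller is 64.51 m³/s; the ratio is 2.36.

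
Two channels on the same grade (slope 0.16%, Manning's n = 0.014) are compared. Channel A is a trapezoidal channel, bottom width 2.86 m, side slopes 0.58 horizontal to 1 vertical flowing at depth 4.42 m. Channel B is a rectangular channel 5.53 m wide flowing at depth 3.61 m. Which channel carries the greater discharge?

channel A

Channel A: With bottom width b = 2.86 m and side slope z = 0.58: A = (b + zy)y = (2.86 + 0.58×4.42)×4.42 = 23.97 m²; P = b + 2y√(1+z²) = 2.86 + 2×4.42×1.156 = 13.08 m. Hydraulic radius R = A/P = 23.97/13.08 = 1.833 m. Q_A = (1/0.014)·23.97·1.833^(2/3)·√0.0016 = 102.6 m³/s.
Channel B: Flow area A = b·y = 5.53 × 3.61 = 19.96 m². Wetted perimeter P = b + 2y = 5.53 + 2×3.61 = 12.75 m. Hydraulic radius R = A/P = 19.96/12.75 = 1.566 m. Q_B = (1/0.014)·19.96·1.566^(2/3)·√0.0016 = 76.91 m³/s.
Q_A = 102.6 m³/s vs Q_B = 76.91 m³/s, so channel A carries more.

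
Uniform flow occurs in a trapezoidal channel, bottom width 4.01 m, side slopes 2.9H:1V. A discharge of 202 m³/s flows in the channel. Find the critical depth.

y_c = 3.35 m

At critical depth, Q² T / (g A³) = 1, i.e. A³/T = Q²/g = 202²/9.81 = 4159.
Try y = 2.65 m: A³/T = 1536 — too small.
Try y = 3.93 m: A³/T = 8282 — too large.
Try y = 3.35 m: A³/T = 4147 — close enough.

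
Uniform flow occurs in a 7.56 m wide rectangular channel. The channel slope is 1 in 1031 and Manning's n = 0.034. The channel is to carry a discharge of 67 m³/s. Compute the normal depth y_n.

y_n = 5.62 m

Manning's equation rearranged: A R^(2/3) = nQ / (1·√S) = 0.034 × 67 / (√0.0009699) = 73.14.
At y = 3.93 m: A R^(2/3) = 46 — short.
At y = 6.61 m: A R^(2/3) = 89.7 — over.
At y = 5.62 m: A R^(2/3) = 73.17 — ≈ 73.14.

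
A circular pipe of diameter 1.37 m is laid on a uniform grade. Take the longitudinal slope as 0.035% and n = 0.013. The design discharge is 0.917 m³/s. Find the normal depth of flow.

Manning's equation rearranged: A R^(2/3) = nQ / (1·√S) = 0.013 × 0.917 / (√0.00035) = 0.6372.
Trying y = 0.692 m: A R^(2/3) = 0.3671 — too small.
Trying y = 1 m: A R^(2/3) = 0.6371 — matches.

y_n = 1 m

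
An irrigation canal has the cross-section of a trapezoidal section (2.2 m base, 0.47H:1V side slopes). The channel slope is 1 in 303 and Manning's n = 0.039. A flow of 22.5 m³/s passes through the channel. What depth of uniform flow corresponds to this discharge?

Manning's equation rearranged: A R^(2/3) = nQ / (1·√S) = 0.039 × 22.5 / (√0.0033) = 15.27.
At y = 2.89 m: A R^(2/3) = 11.6 — low.
At y = 3.36 m: A R^(2/3) = 15.27 — matches.

y_n = 3.36 m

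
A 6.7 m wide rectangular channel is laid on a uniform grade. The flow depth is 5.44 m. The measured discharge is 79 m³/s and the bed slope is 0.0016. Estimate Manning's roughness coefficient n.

Flow area A = b·y = 6.7 × 5.44 = 36.45 m². Wetted perimeter P = b + 2y = 6.7 + 2×5.44 = 17.58 m.
Hydraulic radius R = A/P = 36.45/17.58 = 2.073 m.
Rearranging Manning's equation: n = (1/Q) A R^(2/3) S^(1/2) = (1/79) × 36.45 × 2.073^(2/3) × √0.0016 = 0.03.

n = 0.03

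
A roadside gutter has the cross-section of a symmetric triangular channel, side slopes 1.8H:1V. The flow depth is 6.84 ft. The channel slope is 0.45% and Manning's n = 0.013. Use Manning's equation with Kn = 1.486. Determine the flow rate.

For a triangular section with side slope z = 1.8: A = zy² = 1.8×6.84² = 84.21 ft²; P = 2y√(1+z²) = 2×6.84×2.059 = 28.17 ft.
Hydraulic radius R = A/P = 84.21/28.17 = 2.99 ft.
Manning's equation: Q = (1.486/n) A R^(2/3) S^(1/2) = (1.486/0.013) × 84.21 × 2.99^(2/3) × 0.0045^(1/2) = 1340 ft³/s.

Q = 1340 ft³/s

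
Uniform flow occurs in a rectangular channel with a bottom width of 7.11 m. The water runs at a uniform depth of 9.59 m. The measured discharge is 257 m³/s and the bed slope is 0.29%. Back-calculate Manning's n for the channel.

Flow area A = b·y = 7.11 × 9.59 = 68.18 m². Wetted perimeter P = b + 2y = 7.11 + 2×9.59 = 26.29 m.
Hydraulic radius R = A/P = 68.18/26.29 = 2.594 m.
Rearranging Manning's equation: n = (1/Q) A R^(2/3) S^(1/2) = (1/257) × 68.18 × 2.594^(2/3) × √0.0029 = 0.027.

n = 0.027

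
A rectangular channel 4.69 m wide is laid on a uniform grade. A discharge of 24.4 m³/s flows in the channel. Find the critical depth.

For a rectangular channel, critical depth y_c = (q²/g)^(1/3) where q = Q/b = 24.4/4.69 = 5.203 m²/s.
So y_c = (5.203²/9.81)^(1/3) = 1.4 m.

y_c = 1.4 m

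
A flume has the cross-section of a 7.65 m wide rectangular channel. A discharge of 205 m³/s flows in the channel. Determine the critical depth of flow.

For a rectangular channel, critical depth y_c = (q²/g)^(1/3) where q = Q/b = 205/7.65 = 26.8 m²/s.
So y_c = (26.8²/9.81)^(1/3) = 4.18 m.

y_c = 4.18 m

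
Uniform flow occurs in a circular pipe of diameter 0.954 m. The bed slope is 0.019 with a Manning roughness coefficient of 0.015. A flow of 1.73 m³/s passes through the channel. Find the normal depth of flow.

y_n = 0.58 m

Manning's equation rearranged: A R^(2/3) = nQ / (1·√S) = 0.015 × 1.73 / (√0.019) = 0.1883.
Try y = 0.502 m: A R^(2/3) = 0.1498 — low.
Try y = 0.677 m: A R^(2/3) = 0.2343 — high.
Try y = 0.58 m: A R^(2/3) = 0.1884 — matches.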